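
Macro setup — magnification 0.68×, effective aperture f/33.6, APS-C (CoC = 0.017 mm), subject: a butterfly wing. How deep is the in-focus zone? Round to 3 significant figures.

At magnification m, DoF ≈ 2·N_eff·c/m² = 2 × 33.6 × 0.017 / 0.68² = 1.142 / 0.4624 ≈ 2.47 mm.

2.47 mm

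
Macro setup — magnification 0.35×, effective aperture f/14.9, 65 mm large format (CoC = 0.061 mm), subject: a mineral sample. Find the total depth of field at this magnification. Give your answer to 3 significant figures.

At magnification m, DoF ≈ 2·N_eff·c/m² = 2 × 14.9 × 0.061 / 0.35² = 1.818 / 0.1225 ≈ 14.8 mm.

14.8 mm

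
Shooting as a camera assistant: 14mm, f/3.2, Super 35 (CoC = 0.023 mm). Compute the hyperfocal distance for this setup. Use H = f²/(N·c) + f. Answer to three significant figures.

Hyperfocal distance H = f²/(N·c) + f = 14²/(3.2 × 0.023) + 14 = 196/0.0736 + 14 ≈ 2677.0 mm ≈ 2.68 m.

2.68 m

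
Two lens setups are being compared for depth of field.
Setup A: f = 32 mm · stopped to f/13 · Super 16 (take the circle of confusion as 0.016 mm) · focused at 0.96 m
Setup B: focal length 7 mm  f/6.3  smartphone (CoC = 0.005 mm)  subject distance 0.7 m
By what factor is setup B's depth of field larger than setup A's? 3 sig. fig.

2.07

Setup A: H = 32²/(13×0.016) + 32 ≈ 4955.1 mm; DoF = Df − Dn = 1182.99 − 807.74 ≈ 375.25 mm.
Setup B: H = 7²/(6.3×0.005) + 7 ≈ 1562.6 mm; DoF = Df − Dn = 1262.40 − 484.26 ≈ 778.14 mm.
Ratio = 778.14 / 375.25 ≈ 2.07.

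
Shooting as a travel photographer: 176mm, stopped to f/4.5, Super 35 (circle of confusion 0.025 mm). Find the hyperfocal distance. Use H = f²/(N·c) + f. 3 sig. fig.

Hyperfocal distance H = f²/(N·c) + f = 176²/(4.5 × 0.025) + 176 = 30976/0.1125 + 176 ≈ 275518.2 mm ≈ 276 m.

276 m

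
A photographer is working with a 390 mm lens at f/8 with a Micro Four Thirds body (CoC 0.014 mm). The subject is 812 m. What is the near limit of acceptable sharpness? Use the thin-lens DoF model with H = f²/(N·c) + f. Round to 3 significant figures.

Hyperfocal distance H = f²/(N·c) + f = 390²/(8 × 0.014) + 390 = 152100/0.112 + 390 ≈ 1358425.7 mm ≈ 1358 m.
Near limit Dn = s·(H − f)/(H + s − 2f) = 812000 × (1358425.7 − 390) / (1358425.7 + 812000 − 2 × 390) = 812000 × 1358035.7 / 2169645.7 ≈ 508251 mm ≈ 508 m.

508 m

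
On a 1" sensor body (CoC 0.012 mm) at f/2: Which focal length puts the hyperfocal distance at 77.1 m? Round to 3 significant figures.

From H = f²/(N·c) + f, with f ≪ H: f ≈ √(H·N·c) = √(77100 × 2 × 0.012) = √1850.4 ≈ 43.02 mm.
The +f correction barely moves this — solving exactly, f² + N·c·f − N·c·H = 0 ⇒ f = (−N·c + √((N·c)² + 4·N·c·H))/2 = (−0.024 + √7401.6)/2 ≈ 43.004 mm, so f ≈ 43.0 mm.

43.0 mm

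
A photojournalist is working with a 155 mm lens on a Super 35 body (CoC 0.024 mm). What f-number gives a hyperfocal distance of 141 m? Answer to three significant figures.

f/7.11

Rearrange H = f²/(N·c) + f for N: N = f² / ((H − f)·c).
N = 155² / ((141000 − 155) × 0.024) = 24025 / 3380 ≈ 7.11.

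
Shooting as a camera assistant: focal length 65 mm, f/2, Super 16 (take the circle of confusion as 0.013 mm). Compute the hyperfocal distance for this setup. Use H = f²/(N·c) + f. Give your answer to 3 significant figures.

Hyperfocal distance H = f²/(N·c) + f = 65²/(2 × 0.013) + 65 = 4225/0.026 + 65 ≈ 162565.0 mm ≈ 163 m.

163 m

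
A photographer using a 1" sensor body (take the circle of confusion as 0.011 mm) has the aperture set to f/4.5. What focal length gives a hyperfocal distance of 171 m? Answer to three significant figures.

From H = f²/(N·c) + f, with f ≪ H: f ≈ √(H·N·c) = √(171000 × 4.5 × 0.011) = √8464.5 ≈ 92.00 mm.
The +f correction barely moves this — solving exactly, f² + N·c·f − N·c·H = 0 ⇒ f = (−N·c + √((N·c)² + 4·N·c·H))/2 = (−0.0495 + √33858)/2 ≈ 91.978 mm, so f ≈ 92.0 mm.

92.0 mm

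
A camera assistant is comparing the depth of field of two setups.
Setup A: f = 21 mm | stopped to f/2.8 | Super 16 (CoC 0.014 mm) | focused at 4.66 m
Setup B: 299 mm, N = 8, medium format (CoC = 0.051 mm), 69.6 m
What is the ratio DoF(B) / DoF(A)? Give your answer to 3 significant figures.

Setup A: H = 21²/(2.8×0.014) + 21 ≈ 11271.0 mm; DoF = Df − Dn = 7930.0 − 3299.5 ≈ 4630.5 mm.
Setup B: H = 299²/(8×0.051) + 299 ≈ 219419.1 mm; DoF = Df − Dn = 101794 − 52877 ≈ 48917 mm.
Ratio = 48917 / 4630.5 ≈ 10.6.

10.6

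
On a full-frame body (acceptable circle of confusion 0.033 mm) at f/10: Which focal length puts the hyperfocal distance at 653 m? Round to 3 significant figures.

From H = f²/(N·c) + f, with f ≪ H: f ≈ √(H·N·c) = √(653000 × 10 × 0.033) = √215490 ≈ 464.2 mm.
The +f correction barely moves this — solving exactly, f² + N·c·f − N·c·H = 0 ⇒ f = (−N·c + √((N·c)² + 4·N·c·H))/2 = (−0.33 + √861960)/2 ≈ 464.04 mm, so f ≈ 464 mm.

464 mm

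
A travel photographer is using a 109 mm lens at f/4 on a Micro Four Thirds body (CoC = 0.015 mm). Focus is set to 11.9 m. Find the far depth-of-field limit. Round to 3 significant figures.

Hyperfocal distance H = f²/(N·c) + f = 109²/(4 × 0.015) + 109 = 11881/0.06 + 109 ≈ 198125.7 mm ≈ 198.1 m.
Far limit Df = s·(H − f)/(H − s) = 11900 × (198125.7 − 109) / (198125.7 − 11900) = 11900 × 198016.7 / 186225.7 ≈ 12653 mm ≈ 12.7 m.

12.7 m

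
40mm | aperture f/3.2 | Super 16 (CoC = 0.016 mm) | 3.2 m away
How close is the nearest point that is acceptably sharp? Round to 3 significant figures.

2.91 m

Hyperfocal distance H = f²/(N·c) + f = 40²/(3.2 × 0.016) + 40 = 1600/0.0512 + 40 ≈ 31290.0 mm ≈ 31.29 m.
Near limit Dn = s·(H − f)/(H + s − 2f) = 3200 × (31290.0 − 40) / (31290.0 + 3200 − 2 × 40) = 3200 × 31250.0 / 34410.0 ≈ 2906.1 mm ≈ 2.91 m.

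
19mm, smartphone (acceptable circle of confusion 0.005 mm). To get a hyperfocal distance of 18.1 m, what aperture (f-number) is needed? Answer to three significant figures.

f/3.99

Rearrange H = f²/(N·c) + f for N: N = f² / ((H − f)·c).
N = 19² / ((18100 − 19) × 0.005) = 361 / 90.41 ≈ 3.99.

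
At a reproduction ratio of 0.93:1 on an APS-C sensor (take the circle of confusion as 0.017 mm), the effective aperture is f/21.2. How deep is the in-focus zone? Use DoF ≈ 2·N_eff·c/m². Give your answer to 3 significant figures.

0.833 mm

At magnification m, DoF ≈ 2·N_eff·c/m² = 2 × 21.2 × 0.017 / 0.93² = 0.7208 / 0.8649 ≈ 0.833 mm.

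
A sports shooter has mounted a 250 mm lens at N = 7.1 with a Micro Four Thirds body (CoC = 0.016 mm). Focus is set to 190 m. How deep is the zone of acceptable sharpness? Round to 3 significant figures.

149 m

Hyperfocal distance H = f²/(N·c) + f = 250²/(7.1 × 0.016) + 250 = 62500/0.1136 + 250 ≈ 550426.1 mm ≈ 550.4 m.
Near limit Dn = s·(H − f)/(H + s − 2f) = 190000 × (550426.1 − 250) / (550426.1 + 190000 − 2 × 250) = 190000 × 550176.1 / 739926.1 ≈ 141276 mm.
Far limit Df = s·(H − f)/(H − s) = 190000 × (550426.1 − 250) / (550426.1 − 190000) = 190000 × 550176.1 / 360426.1 ≈ 290027 mm.
Depth of field = Df − Dn = 290027 − 141276 ≈ 148751 mm ≈ 149 m.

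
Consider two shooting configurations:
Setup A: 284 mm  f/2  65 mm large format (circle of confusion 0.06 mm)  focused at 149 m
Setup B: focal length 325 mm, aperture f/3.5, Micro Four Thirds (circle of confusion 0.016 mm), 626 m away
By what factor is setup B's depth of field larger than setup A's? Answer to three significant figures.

Setup A: H = 284²/(2×0.06) + 284 ≈ 672417.3 mm; DoF = Df − Dn = 191335 − 122005 ≈ 69330 mm.
Setup B: H = 325²/(3.5×0.016) + 325 ≈ 1886485.7 mm; DoF = Df − Dn = 936731 − 470069 ≈ 466662 mm.
Ratio = 466662 / 69330 ≈ 6.73.

6.73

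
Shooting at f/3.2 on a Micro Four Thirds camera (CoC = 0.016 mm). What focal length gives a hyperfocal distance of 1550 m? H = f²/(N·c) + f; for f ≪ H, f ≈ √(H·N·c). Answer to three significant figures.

From H = f²/(N·c) + f, with f ≪ H: f ≈ √(H·N·c) = √(1550000 × 3.2 × 0.016) = √79360 ≈ 281.7 mm.
The +f correction barely moves this — solving exactly, f² + N·c·f − N·c·H = 0 ⇒ f = (−N·c + √((N·c)² + 4·N·c·H))/2 = (−0.0512 + √317440)/2 ≈ 281.68 mm, so f ≈ 282 mm.

282 mm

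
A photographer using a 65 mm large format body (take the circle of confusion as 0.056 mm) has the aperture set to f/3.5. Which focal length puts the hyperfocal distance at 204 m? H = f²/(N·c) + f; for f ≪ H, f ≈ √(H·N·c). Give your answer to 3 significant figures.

200 mm

From H = f²/(N·c) + f, with f ≪ H: f ≈ √(H·N·c) = √(204000 × 3.5 × 0.056) = √39984 ≈ 200.0 mm.
The +f correction barely moves this — solving exactly, f² + N·c·f − N·c·H = 0 ⇒ f = (−N·c + √((N·c)² + 4·N·c·H))/2 = (−0.196 + √159936)/2 ≈ 199.86 mm, so f ≈ 200 mm.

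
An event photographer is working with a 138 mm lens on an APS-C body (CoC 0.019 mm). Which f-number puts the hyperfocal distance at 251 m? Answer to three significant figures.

Rearrange H = f²/(N·c) + f for N: N = f² / ((H − f)·c).
N = 138² / ((251000 − 138) × 0.019) = 19044 / 4766 ≈ 4.

f/4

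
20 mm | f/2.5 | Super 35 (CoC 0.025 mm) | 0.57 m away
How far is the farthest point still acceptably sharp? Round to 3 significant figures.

Hyperfocal distance H = f²/(N·c) + f = 20²/(2.5 × 0.025) + 20 = 400/0.0625 + 20 ≈ 6420.0 mm ≈ 6.420 m.
Far limit Df = s·(H − f)/(H − s) = 570 × (6420.0 − 20) / (6420.0 − 570) = 570 × 6400.0 / 5850.0 ≈ 623.59 mm ≈ 0.624 m.

0.624 m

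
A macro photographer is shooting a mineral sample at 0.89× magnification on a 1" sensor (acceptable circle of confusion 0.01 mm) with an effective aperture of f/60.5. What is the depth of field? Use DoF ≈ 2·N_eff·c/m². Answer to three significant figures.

1.53 mm

At magnification m, DoF ≈ 2·N_eff·c/m² = 2 × 60.5 × 0.01 / 0.89² = 1.21 / 0.7921 ≈ 1.53 mm.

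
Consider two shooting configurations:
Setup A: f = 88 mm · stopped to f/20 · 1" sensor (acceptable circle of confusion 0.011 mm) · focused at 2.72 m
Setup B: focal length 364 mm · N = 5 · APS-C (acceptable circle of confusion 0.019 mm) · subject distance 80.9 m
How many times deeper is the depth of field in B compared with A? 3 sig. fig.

22.9

Setup A: H = 88²/(20×0.011) + 88 ≈ 35288.0 mm; DoF = Df − Dn = 2939.82 − 2530.77 ≈ 409.05 mm.
Setup B: H = 364²/(5×0.019) + 364 ≈ 1395058.7 mm; DoF = Df − Dn = 85857.8 − 76483.5 ≈ 9374.3 mm.
Ratio = 9374.3 / 409.05 ≈ 22.9.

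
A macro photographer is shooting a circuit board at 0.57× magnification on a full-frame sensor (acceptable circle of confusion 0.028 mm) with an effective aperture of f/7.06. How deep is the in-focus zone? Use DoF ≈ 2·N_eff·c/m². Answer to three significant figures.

At magnification m, DoF ≈ 2·N_eff·c/m² = 2 × 7.06 × 0.028 / 0.57² = 0.3954 / 0.3249 ≈ 1.22 mm.

1.22 mm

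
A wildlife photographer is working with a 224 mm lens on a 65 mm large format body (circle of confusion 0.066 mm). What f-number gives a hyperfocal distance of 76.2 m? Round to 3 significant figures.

Rearrange H = f²/(N·c) + f for N: N = f² / ((H − f)·c).
N = 224² / ((76200 − 224) × 0.066) = 50176 / 5014 ≈ 10.

f/10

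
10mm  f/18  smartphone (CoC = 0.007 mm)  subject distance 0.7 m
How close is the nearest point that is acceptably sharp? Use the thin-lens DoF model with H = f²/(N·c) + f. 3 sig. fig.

374 mm

Hyperfocal distance H = f²/(N·c) + f = 10²/(18 × 0.007) + 10 = 100/0.126 + 10 ≈ 803.7 mm ≈ 0.804 m.
Near limit Dn = s·(H − f)/(H + s − 2f) = 700 × (803.7 − 10) / (803.7 + 700 − 2 × 10) = 700 × 793.7 / 1483.7 ≈ 374.45 mm.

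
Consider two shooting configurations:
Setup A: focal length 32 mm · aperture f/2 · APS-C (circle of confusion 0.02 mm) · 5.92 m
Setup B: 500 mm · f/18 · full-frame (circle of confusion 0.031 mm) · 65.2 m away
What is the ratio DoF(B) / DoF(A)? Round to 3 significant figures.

6.69

Setup A: H = 32²/(2×0.02) + 32 ≈ 25632.0 mm; DoF = Df − Dn = 7688.3 − 4813.0 ≈ 2875.3 mm.
Setup B: H = 500²/(18×0.031) + 500 ≈ 448528.7 mm; DoF = Df − Dn = 76205 − 56973 ≈ 19232 mm.
Ratio = 19232 / 2875.3 ≈ 6.69.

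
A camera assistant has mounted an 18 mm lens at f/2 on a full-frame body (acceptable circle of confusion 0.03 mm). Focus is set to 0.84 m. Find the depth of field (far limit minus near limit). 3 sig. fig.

262 mm

Hyperfocal distance H = f²/(N·c) + f = 18²/(2 × 0.03) + 18 = 324/0.06 + 18 ≈ 5418.0 mm ≈ 5.418 m.
Near limit Dn = s·(H − f)/(H + s − 2f) = 840 × (5418.0 − 18) / (5418.0 + 840 − 2 × 18) = 840 × 5400.0 / 6222.0 ≈ 729.03 mm.
Far limit Df = s·(H − f)/(H − s) = 840 × (5418.0 − 18) / (5418.0 − 840) = 840 × 5400.0 / 4578.0 ≈ 990.83 mm.
Depth of field = Df − Dn = 990.83 − 729.03 ≈ 261.80 mm.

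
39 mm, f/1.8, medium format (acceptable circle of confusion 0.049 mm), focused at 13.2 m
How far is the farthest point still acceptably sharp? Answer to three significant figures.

55.7 m

Hyperfocal distance H = f²/(N·c) + f = 39²/(1.8 × 0.049) + 39 = 1521/0.0882 + 39 ≈ 17283.9 mm ≈ 17.28 m.
Far limit Df = s·(H − f)/(H − s) = 13200 × (17283.9 − 39) / (17283.9 − 13200) = 13200 × 17244.9 / 4083.9 ≈ 55739 mm ≈ 55.7 m.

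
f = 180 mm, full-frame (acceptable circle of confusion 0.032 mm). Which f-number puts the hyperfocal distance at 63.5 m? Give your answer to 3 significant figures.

Rearrange H = f²/(N·c) + f for N: N = f² / ((H − f)·c).
N = 180² / ((63500 − 180) × 0.032) = 32400 / 2026 ≈ 16.

f/16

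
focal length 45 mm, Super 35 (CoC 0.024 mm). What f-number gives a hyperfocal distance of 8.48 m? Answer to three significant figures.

f/10

Rearrange H = f²/(N·c) + f for N: N = f² / ((H − f)·c).
N = 45² / ((8480 − 45) × 0.024) = 2025 / 202.4 ≈ 10.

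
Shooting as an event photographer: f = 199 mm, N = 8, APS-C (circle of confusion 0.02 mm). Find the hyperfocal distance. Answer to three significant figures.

248 m

Hyperfocal distance H = f²/(N·c) + f = 199²/(8 × 0.02) + 199 = 39601/0.16 + 199 ≈ 247705.2 mm ≈ 248 m.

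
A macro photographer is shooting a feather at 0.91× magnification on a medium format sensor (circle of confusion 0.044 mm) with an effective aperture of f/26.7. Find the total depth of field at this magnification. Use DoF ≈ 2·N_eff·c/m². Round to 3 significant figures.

2.84 mm

At magnification m, DoF ≈ 2·N_eff·c/m² = 2 × 26.7 × 0.044 / 0.91² = 2.35 / 0.8281 ≈ 2.84 mm.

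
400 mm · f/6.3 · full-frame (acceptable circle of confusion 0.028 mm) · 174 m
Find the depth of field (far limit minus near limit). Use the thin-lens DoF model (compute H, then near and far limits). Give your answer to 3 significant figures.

69.1 m

Hyperfocal distance H = f²/(N·c) + f = 400²/(6.3 × 0.028) + 400 = 160000/0.1764 + 400 ≈ 907429.5 mm ≈ 907.4 m.
Near limit Dn = s·(H − f)/(H + s − 2f) = 174000 × (907429.5 − 400) / (907429.5 + 174000 − 2 × 400) = 174000 × 907029.5 / 1080629.5 ≈ 146047 mm.
Far limit Df = s·(H − f)/(H − s) = 174000 × (907429.5 − 400) / (907429.5 − 174000) = 174000 × 907029.5 / 733429.5 ≈ 215185 mm.
Depth of field = Df − Dn = 215185 − 146047 ≈ 69138 mm ≈ 69.1 m.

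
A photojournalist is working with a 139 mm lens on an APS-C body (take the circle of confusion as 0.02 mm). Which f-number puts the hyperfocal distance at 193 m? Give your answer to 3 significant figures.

Rearrange H = f²/(N·c) + f for N: N = f² / ((H − f)·c).
N = 139² / ((193000 − 139) × 0.02) = 19321 / 3857 ≈ 5.01.

f/5.01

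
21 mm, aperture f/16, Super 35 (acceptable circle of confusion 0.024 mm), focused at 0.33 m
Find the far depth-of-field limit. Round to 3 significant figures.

Hyperfocal distance H = f²/(N·c) + f = 21²/(16 × 0.024) + 21 = 441/0.384 + 21 ≈ 1169.4 mm ≈ 1.169 m.
Far limit Df = s·(H − f)/(H − s) = 330 × (1169.4 − 21) / (1169.4 − 330) = 330 × 1148.4 / 839.4 ≈ 451.47 mm.

451 mm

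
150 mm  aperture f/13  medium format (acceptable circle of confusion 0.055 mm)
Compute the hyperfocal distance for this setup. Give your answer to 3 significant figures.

31.6 m

Hyperfocal distance H = f²/(N·c) + f = 150²/(13 × 0.055) + 150 = 22500/0.715 + 150 ≈ 31618.5 mm ≈ 31.6 m.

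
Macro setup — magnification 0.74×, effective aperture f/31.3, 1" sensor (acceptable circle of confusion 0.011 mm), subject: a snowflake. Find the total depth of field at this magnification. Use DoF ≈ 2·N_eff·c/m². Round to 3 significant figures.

1.26 mm

At magnification m, DoF ≈ 2·N_eff·c/m² = 2 × 31.3 × 0.011 / 0.74² = 0.6886 / 0.5476 ≈ 1.26 mm.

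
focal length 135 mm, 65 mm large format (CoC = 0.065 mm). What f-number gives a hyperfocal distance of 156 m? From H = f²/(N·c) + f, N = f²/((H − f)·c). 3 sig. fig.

f/1.80

Rearrange H = f²/(N·c) + f for N: N = f² / ((H − f)·c).
N = 135² / ((156000 − 135) × 0.065) = 18225 / 10131 ≈ 1.80.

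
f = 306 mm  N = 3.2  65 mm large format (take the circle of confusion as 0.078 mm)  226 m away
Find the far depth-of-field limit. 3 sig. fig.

567 m

Hyperfocal distance H = f²/(N·c) + f = 306²/(3.2 × 0.078) + 306 = 93636/0.2496 + 306 ≈ 375450.2 mm ≈ 375.5 m.
Far limit Df = s·(H − f)/(H − s) = 226000 × (375450.2 − 306) / (375450.2 − 226000) = 226000 × 375144.2 / 149450.2 ≈ 567297 mm ≈ 567 m.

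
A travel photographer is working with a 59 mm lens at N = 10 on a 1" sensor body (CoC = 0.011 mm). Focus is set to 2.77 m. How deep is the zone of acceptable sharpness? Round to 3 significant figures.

478 mm

Hyperfocal distance H = f²/(N·c) + f = 59²/(10 × 0.011) + 59 = 3481/0.11 + 59 ≈ 31704.5 mm ≈ 31.70 m.
Near limit Dn = s·(H − f)/(H + s − 2f) = 2770 × (31704.5 − 59) / (31704.5 + 2770 − 2 × 59) = 2770 × 31645.5 / 34356.5 ≈ 2551.42 mm.
Far limit Df = s·(H − f)/(H − s) = 2770 × (31704.5 − 59) / (31704.5 − 2770) = 2770 × 31645.5 / 28934.5 ≈ 3029.53 mm.
Depth of field = Df − Dn = 3029.53 − 2551.42 ≈ 478.11 mm.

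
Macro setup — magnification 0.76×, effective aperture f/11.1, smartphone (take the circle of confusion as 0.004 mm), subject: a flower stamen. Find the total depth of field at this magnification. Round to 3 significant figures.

0.154 mm

At magnification m, DoF ≈ 2·N_eff·c/m² = 2 × 11.1 × 0.004 / 0.76² = 0.0888 / 0.5776 ≈ 0.154 mm.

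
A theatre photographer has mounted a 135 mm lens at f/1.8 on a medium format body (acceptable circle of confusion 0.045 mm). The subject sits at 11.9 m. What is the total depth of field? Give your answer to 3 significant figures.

Hyperfocal distance H = f²/(N·c) + f = 135²/(1.8 × 0.045) + 135 = 18225/0.081 + 135 ≈ 225135.0 mm ≈ 225.1 m.
Near limit Dn = s·(H − f)/(H + s − 2f) = 11900 × (225135.0 − 135) / (225135.0 + 11900 − 2 × 135) = 11900 × 225000.0 / 236765.0 ≈ 11308.7 mm.
Far limit Df = s·(H − f)/(H − s) = 11900 × (225135.0 − 135) / (225135.0 − 11900) = 11900 × 225000.0 / 213235.0 ≈ 12556.6 mm.
Depth of field = Df − Dn = 12556.6 − 11308.7 ≈ 1247.9 mm ≈ 1.25 m.

1.25 m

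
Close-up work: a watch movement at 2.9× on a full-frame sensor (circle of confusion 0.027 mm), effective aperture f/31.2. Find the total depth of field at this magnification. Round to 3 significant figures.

0.200 mm

At magnification m, DoF ≈ 2·N_eff·c/m² = 2 × 31.2 × 0.027 / 2.9² = 1.685 / 8.41 ≈ 0.2 mm.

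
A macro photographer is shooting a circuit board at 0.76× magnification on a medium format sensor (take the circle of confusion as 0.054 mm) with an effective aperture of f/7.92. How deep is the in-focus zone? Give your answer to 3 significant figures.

At magnification m, DoF ≈ 2·N_eff·c/m² = 2 × 7.92 × 0.054 / 0.76² = 0.8554 / 0.5776 ≈ 1.48 mm.

1.48 mm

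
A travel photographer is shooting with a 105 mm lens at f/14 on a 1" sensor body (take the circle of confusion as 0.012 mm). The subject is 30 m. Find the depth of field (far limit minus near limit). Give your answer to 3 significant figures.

Hyperfocal distance H = f²/(N·c) + f = 105²/(14 × 0.012) + 105 = 11025/0.168 + 105 ≈ 65730.0 mm ≈ 65.73 m.
Near limit Dn = s·(H − f)/(H + s − 2f) = 30000 × (65730.0 − 105) / (65730.0 + 30000 − 2 × 105) = 30000 × 65625.0 / 95520.0 ≈ 20611 mm.
Far limit Df = s·(H − f)/(H − s) = 30000 × (65730.0 − 105) / (65730.0 − 30000) = 30000 × 65625.0 / 35730.0 ≈ 55101 mm.
Depth of field = Df − Dn = 55101 − 20611 ≈ 34490 mm ≈ 34.5 m.

34.5 m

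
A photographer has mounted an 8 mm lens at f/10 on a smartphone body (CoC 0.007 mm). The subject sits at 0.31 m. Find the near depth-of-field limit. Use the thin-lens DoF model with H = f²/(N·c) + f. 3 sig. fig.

Hyperfocal distance H = f²/(N·c) + f = 8²/(10 × 0.007) + 8 = 64/0.07 + 8 ≈ 922.3 mm ≈ 0.922 m.
Near limit Dn = s·(H − f)/(H + s − 2f) = 310 × (922.3 − 8) / (922.3 + 310 − 2 × 8) = 310 × 914.3 / 1216.3 ≈ 233.03 mm.

233 mm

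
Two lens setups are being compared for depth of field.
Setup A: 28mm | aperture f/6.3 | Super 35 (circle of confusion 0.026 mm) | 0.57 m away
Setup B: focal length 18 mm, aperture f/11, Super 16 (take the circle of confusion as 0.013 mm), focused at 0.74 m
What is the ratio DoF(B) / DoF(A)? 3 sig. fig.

Setup A: H = 28²/(6.3×0.026) + 28 ≈ 4814.3 mm; DoF = Df − Dn = 642.79 − 512.02 ≈ 130.77 mm.
Setup B: H = 18²/(11×0.013) + 18 ≈ 2283.7 mm; DoF = Df − Dn = 1086.10 − 561.18 ≈ 524.92 mm.
Ratio = 524.92 / 130.77 ≈ 4.01.

4.01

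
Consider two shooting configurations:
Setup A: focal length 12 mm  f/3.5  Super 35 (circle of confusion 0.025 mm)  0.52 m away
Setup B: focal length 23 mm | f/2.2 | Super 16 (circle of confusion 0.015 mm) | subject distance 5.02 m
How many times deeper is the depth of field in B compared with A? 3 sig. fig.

Setup A: H = 12²/(3.5×0.025) + 12 ≈ 1657.7 mm; DoF = Df − Dn = 752.18 − 397.35 ≈ 354.83 mm.
Setup B: H = 23²/(2.2×0.015) + 23 ≈ 16053.3 mm; DoF = Df − Dn = 7293.6 − 3827.0 ≈ 3466.6 mm.
Ratio = 3466.6 / 354.83 ≈ 9.77.

9.77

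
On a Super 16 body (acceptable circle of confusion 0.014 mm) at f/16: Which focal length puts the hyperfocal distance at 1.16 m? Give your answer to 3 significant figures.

From H = f²/(N·c) + f, with f ≪ H: f ≈ √(H·N·c) = √(1160 × 16 × 0.014) = √259.84 ≈ 16.12 mm.
Exact: f² + N·c·f − N·c·H = 0 ⇒ f = (−N·c + √((N·c)² + 4·N·c·H))/2 = (−0.224 + √1039.4)/2 ≈ 16.008 mm ≈ 16.0 mm.

16.0 mm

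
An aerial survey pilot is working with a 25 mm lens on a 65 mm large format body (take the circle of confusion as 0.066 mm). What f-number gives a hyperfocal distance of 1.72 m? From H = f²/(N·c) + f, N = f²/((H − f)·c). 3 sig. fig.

f/5.59

Rearrange H = f²/(N·c) + f for N: N = f² / ((H − f)·c).
N = 25² / ((1720 − 25) × 0.066) = 625 / 111.9 ≈ 5.59.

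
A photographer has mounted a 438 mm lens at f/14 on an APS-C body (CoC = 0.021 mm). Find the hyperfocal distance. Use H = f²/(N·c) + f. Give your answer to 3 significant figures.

Hyperfocal distance H = f²/(N·c) + f = 438²/(14 × 0.021) + 438 = 191844/0.294 + 438 ≈ 652968.6 mm ≈ 653 m.

653 m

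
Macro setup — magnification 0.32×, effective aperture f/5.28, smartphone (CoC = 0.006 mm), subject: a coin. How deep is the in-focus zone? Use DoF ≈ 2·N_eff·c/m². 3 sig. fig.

0.619 mm

At magnification m, DoF ≈ 2·N_eff·c/m² = 2 × 5.28 × 0.006 / 0.32² = 0.06336 / 0.1024 ≈ 0.619 mm.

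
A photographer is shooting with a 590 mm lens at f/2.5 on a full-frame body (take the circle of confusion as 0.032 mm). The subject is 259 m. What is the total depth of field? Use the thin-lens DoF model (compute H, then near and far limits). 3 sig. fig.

30.9 m

Hyperfocal distance H = f²/(N·c) + f = 590²/(2.5 × 0.032) + 590 = 348100/0.08 + 590 ≈ 4351840.0 mm ≈ 4352 m.
Near limit Dn = s·(H − f)/(H + s − 2f) = 259000 × (4351840.0 − 590) / (4351840.0 + 259000 − 2 × 590) = 259000 × 4351250.0 / 4609660.0 ≈ 244481 mm.
Far limit Df = s·(H − f)/(H − s) = 259000 × (4351840.0 − 590) / (4351840.0 − 259000) = 259000 × 4351250.0 / 4092840.0 ≈ 275353 mm.
Depth of field = Df − Dn = 275353 − 244481 ≈ 30872 mm ≈ 30.9 m.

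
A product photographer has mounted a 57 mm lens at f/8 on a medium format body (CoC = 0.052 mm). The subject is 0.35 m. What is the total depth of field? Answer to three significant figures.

26.3 mm

Hyperfocal distance H = f²/(N·c) + f = 57²/(8 × 0.052) + 57 = 3249/0.416 + 57 ≈ 7867.1 mm ≈ 7.867 m.
Near limit Dn = s·(H − f)/(H + s − 2f) = 350 × (7867.1 − 57) / (7867.1 + 350 − 2 × 57) = 350 × 7810.1 / 8103.1 ≈ 337.344 mm.
Far limit Df = s·(H − f)/(H − s) = 350 × (7867.1 − 57) / (7867.1 − 350) = 350 × 7810.1 / 7517.1 ≈ 363.642 mm.
Depth of field = Df − Dn = 363.642 − 337.344 ≈ 26.298 mm.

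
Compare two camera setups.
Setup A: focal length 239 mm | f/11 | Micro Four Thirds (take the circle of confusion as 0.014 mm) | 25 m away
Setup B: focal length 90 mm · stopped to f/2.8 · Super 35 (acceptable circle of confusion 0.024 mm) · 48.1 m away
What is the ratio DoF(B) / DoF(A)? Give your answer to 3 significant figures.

13.6

Setup A: H = 239²/(11×0.014) + 239 ≈ 371154.6 mm; DoF = Df − Dn = 26788.3 − 23435.5 ≈ 3352.8 mm.
Setup B: H = 90²/(2.8×0.024) + 90 ≈ 120625.7 mm; DoF = Df − Dn = 79941 − 34399 ≈ 45542 mm.
Ratio = 45542 / 3352.8 ≈ 13.6.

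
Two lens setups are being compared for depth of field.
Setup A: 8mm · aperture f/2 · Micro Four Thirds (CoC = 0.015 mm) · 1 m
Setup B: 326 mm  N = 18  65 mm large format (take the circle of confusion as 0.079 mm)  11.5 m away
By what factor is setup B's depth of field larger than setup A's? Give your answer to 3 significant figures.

2.96

Setup A: H = 8²/(2×0.015) + 8 ≈ 2141.3 mm; DoF = Df − Dn = 1869.2 − 682.6 ≈ 1186.6 mm.
Setup B: H = 326²/(18×0.079) + 326 ≈ 75063.0 mm; DoF = Df − Dn = 13521.6 − 10004.3 ≈ 3517.3 mm.
Ratio = 3517.3 / 1186.6 ≈ 2.96.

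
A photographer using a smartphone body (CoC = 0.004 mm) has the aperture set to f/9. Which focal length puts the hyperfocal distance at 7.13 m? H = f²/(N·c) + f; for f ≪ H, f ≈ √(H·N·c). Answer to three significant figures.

16.0 mm

From H = f²/(N·c) + f, with f ≪ H: f ≈ √(H·N·c) = √(7130 × 9 × 0.004) = √256.68 ≈ 16.02 mm.
The +f correction barely moves this — solving exactly, f² + N·c·f − N·c·H = 0 ⇒ f = (−N·c + √((N·c)² + 4·N·c·H))/2 = (−0.036 + √1026.7)/2 ≈ 16.003 mm, so f ≈ 16.0 mm.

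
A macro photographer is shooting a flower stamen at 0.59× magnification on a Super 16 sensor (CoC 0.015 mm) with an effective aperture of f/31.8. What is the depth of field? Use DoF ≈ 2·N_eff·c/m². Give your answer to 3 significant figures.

At magnification m, DoF ≈ 2·N_eff·c/m² = 2 × 31.8 × 0.015 / 0.59² = 0.954 / 0.3481 ≈ 2.74 mm.

2.74 mm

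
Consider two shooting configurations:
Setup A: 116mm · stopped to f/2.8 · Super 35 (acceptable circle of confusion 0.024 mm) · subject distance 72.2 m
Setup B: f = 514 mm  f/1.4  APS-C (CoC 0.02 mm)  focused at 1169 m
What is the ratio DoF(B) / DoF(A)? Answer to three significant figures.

Setup A: H = 116²/(2.8×0.024) + 116 ≈ 200354.1 mm; DoF = Df − Dn = 112811 − 53089 ≈ 59722 mm.
Setup B: H = 514²/(1.4×0.02) + 514 ≈ 9436085.4 mm; DoF = Df − Dn = 1334229 − 1040185 ≈ 294044 mm.
Ratio = 294044 / 59722 ≈ 4.92.

4.92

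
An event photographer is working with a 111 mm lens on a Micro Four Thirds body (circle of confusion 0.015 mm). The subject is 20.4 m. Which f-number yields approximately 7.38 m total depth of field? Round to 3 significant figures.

f/7.10

Write h = H − f = f²/(N·c). The thin-lens limits are Dn = s·h/(h + (s−f)) and Df = s·h/(h − (s−f)), so DoF = Df − Dn = 2·s·(s−f)·h / (h² − (s−f)²).
That is a quadratic in h: DoF·h² − 2·s·(s−f)·h − DoF·(s−f)² = 0 ⇒ h = (s−f)·(s + √(s² + DoF²)) / DoF = 20289 × (20400 + √(20400² + 7380²)) / 7380 = 20289 × (20400 + 21693.9) / 7380 ≈ 115724 mm.
Then N = f²/(c·h) = 111² / (0.015 × 115724) = 12321 / 1735.9 ≈ 7.10.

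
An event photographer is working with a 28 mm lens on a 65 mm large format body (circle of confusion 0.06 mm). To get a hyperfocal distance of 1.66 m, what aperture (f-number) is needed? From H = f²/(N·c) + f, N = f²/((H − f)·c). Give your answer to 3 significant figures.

Rearrange H = f²/(N·c) + f for N: N = f² / ((H − f)·c).
N = 28² / ((1660 − 28) × 0.06) = 784 / 97.92 ≈ 8.01.

f/8.01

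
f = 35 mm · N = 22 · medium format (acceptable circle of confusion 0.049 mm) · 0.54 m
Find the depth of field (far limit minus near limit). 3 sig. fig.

0.598 m

Hyperfocal distance H = f²/(N·c) + f = 35²/(22 × 0.049) + 35 = 1225/1.078 + 35 ≈ 1171.4 mm ≈ 1.171 m.
Near limit Dn = s·(H − f)/(H + s − 2f) = 540 × (1171.4 − 35) / (1171.4 + 540 − 2 × 35) = 540 × 1136.4 / 1641.4 ≈ 373.86 mm.
Far limit Df = s·(H − f)/(H − s) = 540 × (1171.4 − 35) / (1171.4 − 540) = 540 × 1136.4 / 631.4 ≈ 971.92 mm.
Depth of field = Df − Dn = 971.92 − 373.86 ≈ 598.06 mm ≈ 0.598 m.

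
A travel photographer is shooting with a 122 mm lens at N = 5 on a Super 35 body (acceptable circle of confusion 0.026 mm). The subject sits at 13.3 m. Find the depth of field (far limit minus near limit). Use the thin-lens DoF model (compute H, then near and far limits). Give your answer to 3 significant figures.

Hyperfocal distance H = f²/(N·c) + f = 122²/(5 × 0.026) + 122 = 14884/0.13 + 122 ≈ 114614.3 mm ≈ 114.6 m.
Near limit Dn = s·(H − f)/(H + s − 2f) = 13300 × (114614.3 − 122) / (114614.3 + 13300 − 2 × 122) = 13300 × 114492.3 / 127670.3 ≈ 11927.2 mm.
Far limit Df = s·(H − f)/(H − s) = 13300 × (114614.3 − 122) / (114614.3 − 13300) = 13300 × 114492.3 / 101314.3 ≈ 15029.9 mm.
Depth of field = Df − Dn = 15029.9 − 11927.2 ≈ 3102.7 mm ≈ 3.10 m.

3.10 m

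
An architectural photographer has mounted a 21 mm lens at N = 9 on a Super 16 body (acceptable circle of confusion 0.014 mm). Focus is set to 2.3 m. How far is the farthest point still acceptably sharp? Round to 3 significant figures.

Hyperfocal distance H = f²/(N·c) + f = 21²/(9 × 0.014) + 21 = 441/0.126 + 21 ≈ 3521.0 mm ≈ 3.521 m.
Far limit Df = s·(H − f)/(H − s) = 2300 × (3521.0 − 21) / (3521.0 − 2300) = 2300 × 3500.0 / 1221.0 ≈ 6593.0 mm ≈ 6.59 m.

6.59 m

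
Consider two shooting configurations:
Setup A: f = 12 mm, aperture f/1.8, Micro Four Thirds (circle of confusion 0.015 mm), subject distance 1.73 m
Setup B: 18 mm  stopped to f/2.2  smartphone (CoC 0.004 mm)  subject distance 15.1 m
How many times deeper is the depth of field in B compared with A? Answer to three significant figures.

12.0

Setup A: H = 12²/(1.8×0.015) + 12 ≈ 5345.3 mm; DoF = Df − Dn = 2552.1 − 1308.5 ≈ 1243.6 mm.
Setup B: H = 18²/(2.2×0.004) + 18 ≈ 36836.2 mm; DoF = Df − Dn = 25577 − 10712 ≈ 14865 mm.
Ratio = 14865 / 1243.6 ≈ 12.0.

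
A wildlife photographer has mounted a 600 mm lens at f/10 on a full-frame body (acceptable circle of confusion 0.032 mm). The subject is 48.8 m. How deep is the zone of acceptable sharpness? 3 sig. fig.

Hyperfocal distance H = f²/(N·c) + f = 600²/(10 × 0.032) + 600 = 360000/0.32 + 600 ≈ 1125600.0 mm ≈ 1126 m.
Near limit Dn = s·(H − f)/(H + s − 2f) = 48800 × (1125600.0 − 600) / (1125600.0 + 48800 − 2 × 600) = 48800 × 1125000.0 / 1173200.0 ≈ 46795.1 mm.
Far limit Df = s·(H − f)/(H − s) = 48800 × (1125600.0 − 600) / (1125600.0 − 48800) = 48800 × 1125000.0 / 1076800.0 ≈ 50984.4 mm.
Depth of field = Df − Dn = 50984.4 − 46795.1 ≈ 4189.3 mm ≈ 4.19 m.

4.19 m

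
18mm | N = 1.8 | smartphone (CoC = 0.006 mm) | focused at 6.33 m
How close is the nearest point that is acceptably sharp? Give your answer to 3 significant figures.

Hyperfocal distance H = f²/(N·c) + f = 18²/(1.8 × 0.006) + 18 = 324/0.0108 + 18 ≈ 30018.0 mm ≈ 30.02 m.
Near limit Dn = s·(H − f)/(H + s − 2f) = 6330 × (30018.0 − 18) / (30018.0 + 6330 − 2 × 18) = 6330 × 30000.0 / 36312.0 ≈ 5229.7 mm ≈ 5.23 m.

5.23 m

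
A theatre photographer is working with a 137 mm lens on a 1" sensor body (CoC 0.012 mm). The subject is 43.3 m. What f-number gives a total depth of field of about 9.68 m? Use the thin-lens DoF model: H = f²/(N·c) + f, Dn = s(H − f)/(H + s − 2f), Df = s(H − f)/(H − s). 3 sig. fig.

f/4

Write h = H − f = f²/(N·c). The thin-lens limits are Dn = s·h/(h + (s−f)) and Df = s·h/(h − (s−f)), so DoF = Df − Dn = 2·s·(s−f)·h / (h² − (s−f)²).
That is a quadratic in h: DoF·h² − 2·s·(s−f)·h − DoF·(s−f)² = 0 ⇒ h = (s−f)·(s + √(s² + DoF²)) / DoF = 43163 × (43300 + √(43300² + 9680²)) / 9680 = 43163 × (43300 + 44368.8) / 9680 ≈ 390914 mm.
Then N = f²/(c·h) = 137² / (0.012 × 390914) = 18769 / 4691.0 ≈ 4.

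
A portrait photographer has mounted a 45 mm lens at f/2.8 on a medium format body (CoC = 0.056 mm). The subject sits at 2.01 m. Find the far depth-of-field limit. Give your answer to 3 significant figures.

2.37 m

Hyperfocal distance H = f²/(N·c) + f = 45²/(2.8 × 0.056) + 45 = 2025/0.1568 + 45 ≈ 12959.5 mm ≈ 12.96 m.
Far limit Df = s·(H − f)/(H − s) = 2010 × (12959.5 − 45) / (12959.5 − 2010) = 2010 × 12914.5 / 10949.5 ≈ 2370.7 mm ≈ 2.37 m.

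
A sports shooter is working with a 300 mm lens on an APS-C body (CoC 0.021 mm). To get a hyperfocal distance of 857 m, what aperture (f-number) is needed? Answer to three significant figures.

Rearrange H = f²/(N·c) + f for N: N = f² / ((H − f)·c).
N = 300² / ((857000 − 300) × 0.021) = 90000 / 17991 ≈ 5.

f/5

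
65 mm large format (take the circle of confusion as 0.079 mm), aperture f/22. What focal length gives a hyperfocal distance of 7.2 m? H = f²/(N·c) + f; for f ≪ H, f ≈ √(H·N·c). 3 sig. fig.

From H = f²/(N·c) + f, with f ≪ H: f ≈ √(H·N·c) = √(7200 × 22 × 0.079) = √12514 ≈ 111.9 mm.
Exact: f² + N·c·f − N·c·H = 0 ⇒ f = (−N·c + √((N·c)² + 4·N·c·H))/2 = (−1.738 + √50057)/2 ≈ 111.00 mm ≈ 111 mm.

111 mm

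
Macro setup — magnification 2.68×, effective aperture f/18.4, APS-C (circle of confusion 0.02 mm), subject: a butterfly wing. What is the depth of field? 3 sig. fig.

At magnification m, DoF ≈ 2·N_eff·c/m² = 2 × 18.4 × 0.02 / 2.68² = 0.736 / 7.182 ≈ 0.102 mm.

0.102 mm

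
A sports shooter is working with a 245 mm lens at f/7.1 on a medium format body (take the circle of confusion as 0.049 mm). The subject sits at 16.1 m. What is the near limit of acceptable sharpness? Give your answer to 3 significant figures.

Hyperfocal distance H = f²/(N·c) + f = 245²/(7.1 × 0.049) + 245 = 60025/0.3479 + 245 ≈ 172780.2 mm ≈ 172.8 m.
Near limit Dn = s·(H − f)/(H + s − 2f) = 16100 × (172780.2 − 245) / (172780.2 + 16100 − 2 × 245) = 16100 × 172535.2 / 188390.2 ≈ 14745 mm ≈ 14.7 m.

14.7 m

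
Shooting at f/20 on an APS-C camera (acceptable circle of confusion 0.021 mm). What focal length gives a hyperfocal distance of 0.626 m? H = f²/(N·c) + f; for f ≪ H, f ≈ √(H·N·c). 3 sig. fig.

From H = f²/(N·c) + f, with f ≪ H: f ≈ √(H·N·c) = √(626 × 20 × 0.021) = √262.92 ≈ 16.21 mm.
Exact: f² + N·c·f − N·c·H = 0 ⇒ f = (−N·c + √((N·c)² + 4·N·c·H))/2 = (−0.42 + √1051.9)/2 ≈ 16.006 mm ≈ 16.0 mm.

16.0 mm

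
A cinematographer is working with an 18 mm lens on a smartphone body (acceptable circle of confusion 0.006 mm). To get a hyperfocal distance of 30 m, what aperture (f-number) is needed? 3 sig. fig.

Rearrange H = f²/(N·c) + f for N: N = f² / ((H − f)·c).
N = 18² / ((30000 − 18) × 0.006) = 324 / 179.9 ≈ 1.80.

f/1.80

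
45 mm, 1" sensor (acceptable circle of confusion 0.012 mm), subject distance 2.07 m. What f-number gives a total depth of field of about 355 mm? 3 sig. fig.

Write h = H − f = f²/(N·c). The thin-lens limits are Dn = s·h/(h + (s−f)) and Df = s·h/(h − (s−f)), so DoF = Df − Dn = 2·s·(s−f)·h / (h² − (s−f)²).
That is a quadratic in h: DoF·h² − 2·s·(s−f)·h − DoF·(s−f)² = 0 ⇒ h = (s−f)·(s + √(s² + DoF²)) / DoF = 2025 × (2070 + √(2070² + 355²)) / 355 = 2025 × (2070 + 2100.22) / 355 ≈ 23788 mm.
Then N = f²/(c·h) = 45² / (0.012 × 23788) = 2025 / 285.45 ≈ 7.09.

f/7.09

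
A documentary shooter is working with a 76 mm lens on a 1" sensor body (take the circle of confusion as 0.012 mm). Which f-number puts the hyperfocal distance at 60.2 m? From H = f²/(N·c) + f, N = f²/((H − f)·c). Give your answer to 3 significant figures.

f/8.01

Rearrange H = f²/(N·c) + f for N: N = f² / ((H − f)·c).
N = 76² / ((60200 − 76) × 0.012) = 5776 / 721.5 ≈ 8.01.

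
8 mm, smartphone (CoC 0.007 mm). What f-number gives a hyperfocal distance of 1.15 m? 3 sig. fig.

Rearrange H = f²/(N·c) + f for N: N = f² / ((H − f)·c).
N = 8² / ((1150 − 8) × 0.007) = 64 / 7.994 ≈ 8.01.

f/8.01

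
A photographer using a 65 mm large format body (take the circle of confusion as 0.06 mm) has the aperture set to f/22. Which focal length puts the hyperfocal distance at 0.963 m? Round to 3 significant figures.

From H = f²/(N·c) + f, with f ≪ H: f ≈ √(H·N·c) = √(963 × 22 × 0.06) = √1271.2 ≈ 35.65 mm.
Exact: f² + N·c·f − N·c·H = 0 ⇒ f = (−N·c + √((N·c)² + 4·N·c·H))/2 = (−1.32 + √5086.4)/2 ≈ 34.999 mm ≈ 35.0 mm.

35.0 mm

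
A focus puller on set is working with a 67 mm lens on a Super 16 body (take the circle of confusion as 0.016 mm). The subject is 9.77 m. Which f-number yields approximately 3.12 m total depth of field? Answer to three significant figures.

Write h = H − f = f²/(N·c). The thin-lens limits are Dn = s·h/(h + (s−f)) and Df = s·h/(h − (s−f)), so DoF = Df − Dn = 2·s·(s−f)·h / (h² − (s−f)²).
That is a quadratic in h: DoF·h² − 2·s·(s−f)·h − DoF·(s−f)² = 0 ⇒ h = (s−f)·(s + √(s² + DoF²)) / DoF = 9703 × (9770 + √(9770² + 3120²)) / 3120 = 9703 × (9770 + 10256.1) / 3120 ≈ 62280 mm.
Then N = f²/(c·h) = 67² / (0.016 × 62280) = 4489 / 996.48 ≈ 4.50.

f/4.50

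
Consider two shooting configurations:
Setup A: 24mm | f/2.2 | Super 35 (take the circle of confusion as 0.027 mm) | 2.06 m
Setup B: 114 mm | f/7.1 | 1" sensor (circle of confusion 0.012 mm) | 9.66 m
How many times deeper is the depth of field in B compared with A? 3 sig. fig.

1.34

Setup A: H = 24²/(2.2×0.027) + 24 ≈ 9721.0 mm; DoF = Df − Dn = 2607.47 − 1702.53 ≈ 904.94 mm.
Setup B: H = 114²/(7.1×0.012) + 114 ≈ 152649.2 mm; DoF = Df − Dn = 10304.9 − 9091.1 ≈ 1213.8 mm.
Ratio = 1213.8 / 904.94 ≈ 1.34.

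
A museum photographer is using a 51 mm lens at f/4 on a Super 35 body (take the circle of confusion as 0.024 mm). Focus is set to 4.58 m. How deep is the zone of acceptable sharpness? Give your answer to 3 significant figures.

1.58 m

Hyperfocal distance H = f²/(N·c) + f = 51²/(4 × 0.024) + 51 = 2601/0.096 + 51 ≈ 27144.8 mm ≈ 27.14 m.
Near limit Dn = s·(H − f)/(H + s − 2f) = 4580 × (27144.8 − 51) / (27144.8 + 4580 − 2 × 51) = 4580 × 27093.8 / 31622.8 ≈ 3924.1 mm.
Far limit Df = s·(H − f)/(H − s) = 4580 × (27144.8 − 51) / (27144.8 − 4580) = 4580 × 27093.8 / 22564.8 ≈ 5499.3 mm.
Depth of field = Df − Dn = 5499.3 − 3924.1 ≈ 1575.2 mm ≈ 1.58 m.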